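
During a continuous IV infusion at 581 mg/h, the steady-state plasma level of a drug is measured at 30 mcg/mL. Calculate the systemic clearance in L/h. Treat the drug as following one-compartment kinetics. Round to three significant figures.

At steady state, infusion rate = CL × Css, so CL = rate / Css.
CL = 581 / 30 = 19.37 L/h

19.4 L/h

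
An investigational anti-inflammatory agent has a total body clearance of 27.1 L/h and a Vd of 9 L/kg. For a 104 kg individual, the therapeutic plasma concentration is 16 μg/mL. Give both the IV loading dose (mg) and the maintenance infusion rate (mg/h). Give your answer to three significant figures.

Vd(total) = 104 kg × 9 L/kg = 936.0 L
LD = Vd · C_target = 936.0 × 16 = 14980 mg
Infusion rate = 27.10 L/h × 16 mg/L = 433.6 mg/h

(a) 15000 mg; (b) 434 mg/h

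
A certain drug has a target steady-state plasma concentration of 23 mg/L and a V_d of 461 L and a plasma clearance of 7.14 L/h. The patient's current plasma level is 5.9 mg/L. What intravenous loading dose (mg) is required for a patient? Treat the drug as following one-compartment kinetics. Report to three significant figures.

7880 mg

Concentration deficit ΔC = 23 − 5.9 = 17.10 mg/L
LD = Vd × ΔC = 461.0 × 17.10 = 7883 mg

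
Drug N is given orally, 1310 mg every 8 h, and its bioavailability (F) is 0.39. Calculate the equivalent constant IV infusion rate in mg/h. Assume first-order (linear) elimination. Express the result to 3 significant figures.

Equivalent systemic input: infusion rate = F·D/τ.
Rate = 0.39 × 1310 / 8 = 63.86 mg/h

63.9 mg/h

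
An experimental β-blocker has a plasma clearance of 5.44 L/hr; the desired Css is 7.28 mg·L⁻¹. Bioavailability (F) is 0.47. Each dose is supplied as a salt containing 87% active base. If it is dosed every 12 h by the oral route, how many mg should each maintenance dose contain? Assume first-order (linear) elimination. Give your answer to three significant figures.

D = CL × Css × τ / F / S = 5.440 × 7.28 × 12 / 0.47 / 0.87 = 1162 mg

1160 mg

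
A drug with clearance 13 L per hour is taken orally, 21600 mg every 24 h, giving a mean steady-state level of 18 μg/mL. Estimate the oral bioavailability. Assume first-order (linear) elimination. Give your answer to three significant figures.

F·D/τ = CL·Css at steady state → F = CL·Css·τ / D.
F = 13 × 18 × 24 / 21600 = 0.260

0.260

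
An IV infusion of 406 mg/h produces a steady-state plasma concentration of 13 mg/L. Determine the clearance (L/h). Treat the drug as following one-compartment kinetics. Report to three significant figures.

At steady state, infusion rate = CL × Css, so CL = rate / Css.
CL = 406 / 13 = 31.23 L/h

31.2 L/h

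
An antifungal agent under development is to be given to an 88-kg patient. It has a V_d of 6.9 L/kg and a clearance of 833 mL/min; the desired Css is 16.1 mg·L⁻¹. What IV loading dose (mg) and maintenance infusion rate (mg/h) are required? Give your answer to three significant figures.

(a) 9780 mg; (b) 805 mg/h

Vd(total) = 88 kg × 6.9 L/kg = 607.2 L
Loading dose = Vd × C = 607.2 × 16.1 = 9776 mg
Convert clearance: 833 mL/min × 60 min/h ÷ 1000 mL/L = 49.98 L/h
Maintenance: replace elimination → rate = CL × Css = 49.98 × 16.1 = 804.7 mg/h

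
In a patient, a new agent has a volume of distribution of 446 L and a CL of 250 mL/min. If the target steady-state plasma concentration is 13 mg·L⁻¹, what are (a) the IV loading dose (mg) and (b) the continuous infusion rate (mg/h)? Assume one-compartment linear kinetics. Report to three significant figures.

(a) 5800 mg; (b) 195 mg/h

LD = Vd · C_target = 446.0 × 13 = 5798 mg
CL = 250 mL/min × 60/1000 = 15.00 L/h
Infusion rate = 15.00 L/h × 13 mg/L = 195.0 mg/h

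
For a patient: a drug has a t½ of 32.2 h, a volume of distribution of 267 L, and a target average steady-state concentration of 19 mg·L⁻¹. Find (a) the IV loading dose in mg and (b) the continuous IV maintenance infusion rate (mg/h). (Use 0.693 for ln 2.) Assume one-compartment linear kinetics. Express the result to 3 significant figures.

(a) 5070 mg; (b) 109 mg/h

LD = Vd × C = 267.0 × 19 = 5073 mg
CL = 0.693 × Vd / t½ = 0.693 × 267.0 / 32.2 = 5.746 L/h
Infusion rate = CL × Css = 5.746 × 19 = 109.2 mg/h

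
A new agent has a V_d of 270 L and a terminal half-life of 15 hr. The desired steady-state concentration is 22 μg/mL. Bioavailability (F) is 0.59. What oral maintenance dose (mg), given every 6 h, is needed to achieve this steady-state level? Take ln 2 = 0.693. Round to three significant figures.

2790 mg

CL = 0.693 × Vd / t½ = 0.693 × 270.0 / 15 = 12.47 L/h
D = CL × Css × τ / F = 12.47 × 22 × 6 / 0.59 = 2790 mg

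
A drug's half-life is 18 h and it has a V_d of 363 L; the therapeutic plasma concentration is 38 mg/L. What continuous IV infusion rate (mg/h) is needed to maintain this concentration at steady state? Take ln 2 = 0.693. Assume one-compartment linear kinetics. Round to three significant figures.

531 mg/h

k = 0.693/18 = 0.03850 h⁻¹, so CL = k·Vd = 0.03850 × 363.0 = 13.98 L/h
Infusion rate = CL × Css = 13.98 × 38 = 531.2 mg/h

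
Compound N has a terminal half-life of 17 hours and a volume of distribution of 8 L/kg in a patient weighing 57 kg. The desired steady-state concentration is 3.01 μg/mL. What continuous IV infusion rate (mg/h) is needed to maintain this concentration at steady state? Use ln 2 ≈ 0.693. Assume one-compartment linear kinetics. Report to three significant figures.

56.0 mg/h

Total Vd = 8 × 57 = 456.0 L
CL = ln 2 · Vd / t½ = 0.693 × 456.0 / 17 = 18.59 L/h
Infusion rate = CL × Css = 18.59 × 3.01 = 55.96 mg/h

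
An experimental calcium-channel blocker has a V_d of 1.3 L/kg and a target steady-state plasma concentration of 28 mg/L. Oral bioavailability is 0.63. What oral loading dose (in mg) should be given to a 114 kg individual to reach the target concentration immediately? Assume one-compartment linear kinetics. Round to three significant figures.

Vd = 1.3 L/kg × 114 kg = 148.2 L
The loading dose fills Vd to the target concentration.
LD = Vd × C / F = 148.2 × 28.00 / 0.63 = 6587 mg

6590 mg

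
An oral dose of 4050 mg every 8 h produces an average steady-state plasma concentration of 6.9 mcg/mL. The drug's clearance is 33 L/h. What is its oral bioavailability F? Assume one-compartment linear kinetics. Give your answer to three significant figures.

0.450

F·D/τ = CL·Css at steady state → F = CL·Css·τ / D.
F = 33 × 6.9 × 8 / 4050 = 0.450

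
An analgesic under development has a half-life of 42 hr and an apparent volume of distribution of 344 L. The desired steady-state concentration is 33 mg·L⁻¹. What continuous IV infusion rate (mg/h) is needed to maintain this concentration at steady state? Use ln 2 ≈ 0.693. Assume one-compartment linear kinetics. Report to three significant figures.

CL = 0.693 × Vd / t½ = 0.693 × 344.0 / 42 = 5.676 L/h
Infusion rate = CL × Css = 5.676 × 33 = 187.3 mg/h

187 mg/h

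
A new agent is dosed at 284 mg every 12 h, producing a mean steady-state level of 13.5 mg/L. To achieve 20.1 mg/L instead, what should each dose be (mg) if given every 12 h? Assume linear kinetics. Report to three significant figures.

With linear kinetics, Css is proportional to dose rate (D/τ) at fixed clearance.
D₂ = D₁ × (Css,target / Css,current) = 284 × 20.1/13.5 = 422.8 mg

423 mg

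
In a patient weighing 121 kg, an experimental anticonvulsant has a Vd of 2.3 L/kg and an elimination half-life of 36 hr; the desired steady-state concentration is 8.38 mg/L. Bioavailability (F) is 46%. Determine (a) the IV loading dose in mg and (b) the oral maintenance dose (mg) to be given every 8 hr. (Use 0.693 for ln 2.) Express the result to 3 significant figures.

Total Vd = 2.3 × 121 = 278.3 L
LD = Vd × C = 278.3 × 8.38 = 2332 mg
CL = 0.693 × Vd / t½ = 0.693 × 278.3 / 36 = 5.357 L/h
D = CL × Css × τ / F = 5.357 × 8.38 × 8 / 0.46 = 780.7 mg

(a) 2330 mg; (b) 781 mg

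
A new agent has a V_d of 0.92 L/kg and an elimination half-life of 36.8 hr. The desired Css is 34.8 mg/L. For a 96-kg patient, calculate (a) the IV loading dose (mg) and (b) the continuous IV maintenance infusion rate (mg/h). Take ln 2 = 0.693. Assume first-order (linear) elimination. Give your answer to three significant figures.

Vd(total) = 96 kg × 0.92 L/kg = 88.32 L
LD = Vd × C = 88.32 × 34.8 = 3074 mg
CL = 0.693 × Vd / t½ = 0.693 × 88.32 / 36.8 = 1.663 L/h
Infusion rate = CL × Css = 1.663 × 34.8 = 57.87 mg/h

(a) 3070 mg; (b) 57.9 mg/h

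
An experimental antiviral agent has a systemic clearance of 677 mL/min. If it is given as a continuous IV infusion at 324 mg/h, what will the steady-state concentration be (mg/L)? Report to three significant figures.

CL = 677 mL/min × 60/1000 = 40.62 L/h
Css = rate / CL = 324 / 40.62 = 7.976 mg/L

7.98 mg/L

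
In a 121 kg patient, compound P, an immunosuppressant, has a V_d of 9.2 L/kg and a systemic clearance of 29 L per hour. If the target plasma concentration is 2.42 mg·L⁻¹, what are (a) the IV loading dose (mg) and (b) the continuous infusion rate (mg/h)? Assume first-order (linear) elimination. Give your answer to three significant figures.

Vd(total) = 121 kg × 9.2 L/kg = 1113 L
LD = Vd · C_target = 1113 × 2.42 = 2693 mg
Infusion rate = 29.00 L/h × 2.42 mg/L = 70.18 mg/h

(a) 2690 mg; (b) 70.2 mg/h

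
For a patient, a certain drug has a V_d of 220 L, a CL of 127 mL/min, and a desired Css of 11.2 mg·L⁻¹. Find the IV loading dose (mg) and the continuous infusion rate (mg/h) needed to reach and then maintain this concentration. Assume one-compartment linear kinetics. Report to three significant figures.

(a) 2460 mg; (b) 85.3 mg/h

Loading: fill Vd to C_target → 220.0 L × 11.2 mg/L = 2464 mg
CL = 127 mL/min × 60/1000 = 7.620 L/h
Maintenance infusion rate = CL × Css = 7.620 × 11.2 = 85.34 mg/h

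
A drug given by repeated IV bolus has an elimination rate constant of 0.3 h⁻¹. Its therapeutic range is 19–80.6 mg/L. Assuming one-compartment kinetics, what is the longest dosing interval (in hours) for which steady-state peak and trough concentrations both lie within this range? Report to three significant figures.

Between IV bolus doses, concentration decays as C = C₀·e^(−kτ), so C_peak/C_trough = e^(kτ).
τ_max = ln(C_peak/C_trough) / k = ln(80.6/19) / 0.3000 = 1.445 / 0.3000 = 4.817 h

4.82 h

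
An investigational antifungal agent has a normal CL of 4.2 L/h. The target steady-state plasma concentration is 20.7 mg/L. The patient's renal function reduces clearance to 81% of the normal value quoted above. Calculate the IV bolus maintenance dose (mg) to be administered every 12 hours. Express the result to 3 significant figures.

Patient clearance = 0.81 × 4.200 = 3.402 L/h
At steady state, dose per interval replaces the amount cleared in that interval: D/τ = CL·Css.
D = CL × Css × τ = 3.402 × 20.7 × 12 = 845.1 mg

845 mg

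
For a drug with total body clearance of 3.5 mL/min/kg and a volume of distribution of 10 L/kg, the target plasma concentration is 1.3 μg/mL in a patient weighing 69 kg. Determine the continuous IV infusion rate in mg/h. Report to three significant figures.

18.8 mg/h

CL = 3.5 mL/min/kg × 69 kg = 241.5 mL/min = 241.5 × 60/1000 = 14.49 L/h
At steady state, infusion rate equals elimination rate: rate in = CL × Css.
R₀ = 14.49 × 1.3 = 18.84 mg/h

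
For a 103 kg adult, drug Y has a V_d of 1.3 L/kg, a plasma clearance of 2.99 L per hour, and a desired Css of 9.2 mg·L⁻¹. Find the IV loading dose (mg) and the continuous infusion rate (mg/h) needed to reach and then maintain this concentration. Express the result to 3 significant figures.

(a) 1230 mg; (b) 27.5 mg/h

Vd = 1.3 L/kg × 103 kg = 133.9 L
LD = Vd · C_target = 133.9 × 9.2 = 1232 mg
Infusion rate = 2.990 L/h × 9.2 mg/L = 27.51 mg/h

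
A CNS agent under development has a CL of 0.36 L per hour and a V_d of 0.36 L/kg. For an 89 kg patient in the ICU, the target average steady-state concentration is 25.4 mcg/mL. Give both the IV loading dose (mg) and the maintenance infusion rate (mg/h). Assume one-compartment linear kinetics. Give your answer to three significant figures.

(a) 814 mg; (b) 9.14 mg/h

Vd(total) = 89 kg × 0.36 L/kg = 32.04 L
LD = Vd · C_target = 32.04 × 25.4 = 813.8 mg
Maintenance infusion rate = CL × Css = 0.3600 × 25.4 = 9.144 mg/h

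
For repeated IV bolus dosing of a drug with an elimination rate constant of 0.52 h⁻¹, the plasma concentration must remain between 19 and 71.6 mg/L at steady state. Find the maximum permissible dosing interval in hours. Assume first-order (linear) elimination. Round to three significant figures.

Between IV bolus doses, concentration decays as C = C₀·e^(−kτ), so C_peak/C_trough = e^(kτ).
τ_max = ln(C_peak/C_trough) / k = ln(71.6/19) / 0.5200 = 1.327 / 0.5200 = 2.552 h

2.55 h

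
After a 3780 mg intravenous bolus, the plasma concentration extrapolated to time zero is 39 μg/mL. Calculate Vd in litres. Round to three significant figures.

Immediately after an IV bolus, C₀ = Dose / Vd, so Vd = Dose / C₀.
Vd = 3780 / 39 = 96.92 L

96.9 L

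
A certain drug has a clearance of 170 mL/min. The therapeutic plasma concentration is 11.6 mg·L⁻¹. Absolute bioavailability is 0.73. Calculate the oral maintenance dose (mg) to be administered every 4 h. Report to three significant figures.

CL = 170 mL/min × 60/1000 = 10.20 L/h
D = CL × Css × τ / F = 10.20 × 11.6 × 4 / 0.73 = 648.3 mg

648 mg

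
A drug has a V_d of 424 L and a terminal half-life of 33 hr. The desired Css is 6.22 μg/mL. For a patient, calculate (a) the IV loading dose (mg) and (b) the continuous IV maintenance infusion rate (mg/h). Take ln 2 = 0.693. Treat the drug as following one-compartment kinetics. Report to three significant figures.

LD = Vd × C = 424.0 × 6.22 = 2637 mg
CL = 0.693 × Vd / t½ = 0.693 × 424.0 / 33 = 8.904 L/h
Infusion rate = CL × Css = 8.904 × 6.22 = 55.38 mg/h

(a) 2640 mg; (b) 55.4 mg/h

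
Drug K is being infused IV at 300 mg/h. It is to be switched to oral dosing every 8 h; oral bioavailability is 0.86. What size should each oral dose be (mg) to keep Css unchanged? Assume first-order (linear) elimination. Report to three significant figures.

To maintain the same Css, the systemic dosing rate must be unchanged: F·D/τ = infusion rate.
D = rate × τ / F = 300 × 8 / 0.86 = 2791 mg

2790 mg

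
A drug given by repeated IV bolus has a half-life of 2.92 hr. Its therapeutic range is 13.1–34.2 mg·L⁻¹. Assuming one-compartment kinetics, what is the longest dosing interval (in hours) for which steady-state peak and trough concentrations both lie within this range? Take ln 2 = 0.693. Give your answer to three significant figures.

4.04 h

k = 0.693 / t½ = 0.693 / 2.92 = 0.2373 h⁻¹
Between IV bolus doses, concentration decays as C = C₀·e^(−kτ), so C_peak/C_trough = e^(kτ).
τ_max = ln(C_peak/C_trough) / k = ln(34.2/13.1) / 0.2373 = 0.9596 / 0.2373 = 4.044 h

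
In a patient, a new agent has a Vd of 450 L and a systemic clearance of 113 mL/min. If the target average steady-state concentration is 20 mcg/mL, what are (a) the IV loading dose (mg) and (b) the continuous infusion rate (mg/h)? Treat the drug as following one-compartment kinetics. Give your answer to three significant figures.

(a) 9000 mg; (b) 136 mg/h

Loading dose = Vd × C = 450.0 × 20 = 9000 mg
CL = 113 mL/min = 113 × 0.06 = 6.780 L/h
Maintenance: replace elimination → rate = CL × Css = 6.780 × 20 = 135.6 mg/h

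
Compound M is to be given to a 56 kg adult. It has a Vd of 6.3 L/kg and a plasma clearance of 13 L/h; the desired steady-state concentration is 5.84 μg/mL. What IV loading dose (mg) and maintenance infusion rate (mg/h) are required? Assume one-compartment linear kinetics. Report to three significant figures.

(a) 2060 mg; (b) 75.9 mg/h

Vd(total) = 56 kg × 6.3 L/kg = 352.8 L
LD = Vd · C_target = 352.8 × 5.84 = 2060 mg
Infusion rate = 13.00 L/h × 5.84 mg/L = 75.92 mg/h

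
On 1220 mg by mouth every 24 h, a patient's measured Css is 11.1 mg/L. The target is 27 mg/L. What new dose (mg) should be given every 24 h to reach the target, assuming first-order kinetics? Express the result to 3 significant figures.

2970 mg

For first-order elimination, Css ∝ F·D/(CL·τ); F and CL are unchanged, so Css ∝ D/τ.
D₂ = D₁ × (Css,target / Css,current) = 1220 × 27/11.1 = 2968 mg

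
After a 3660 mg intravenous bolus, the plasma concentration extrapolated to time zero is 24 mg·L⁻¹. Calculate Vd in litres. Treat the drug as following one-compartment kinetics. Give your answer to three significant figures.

153 L

Immediately after an IV bolus, C₀ = Dose / Vd, so Vd = Dose / C₀.
Vd = 3660 / 24 = 152.5 L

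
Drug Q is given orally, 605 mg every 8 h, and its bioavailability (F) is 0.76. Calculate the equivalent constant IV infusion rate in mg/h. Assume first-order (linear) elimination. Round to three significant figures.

Equivalent systemic input: infusion rate = F·D/τ.
Rate = 0.76 × 605 / 8 = 57.48 mg/h

57.5 mg/h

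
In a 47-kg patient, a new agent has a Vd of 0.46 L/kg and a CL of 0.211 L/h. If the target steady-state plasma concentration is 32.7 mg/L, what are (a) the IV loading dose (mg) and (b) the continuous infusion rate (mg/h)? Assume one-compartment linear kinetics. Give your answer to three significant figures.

(a) 707 mg; (b) 6.90 mg/h

Vd(total) = 47 kg × 0.46 L/kg = 21.62 L
Loading: fill Vd to C_target → 21.62 L × 32.7 mg/L = 707.0 mg
Maintenance infusion rate = CL × Css = 0.2110 × 32.7 = 6.900 mg/h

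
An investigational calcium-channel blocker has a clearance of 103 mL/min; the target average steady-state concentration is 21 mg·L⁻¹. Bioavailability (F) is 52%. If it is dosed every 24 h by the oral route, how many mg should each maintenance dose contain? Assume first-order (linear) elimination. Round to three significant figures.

Convert clearance: 103 mL/min × 60 min/h ÷ 1000 mL/L = 6.180 L/h
At steady state, dose per interval replaces the amount cleared in that interval: F·D/τ = CL·Css.
D = CL × Css × τ / F = 6.180 × 21 × 24 / 0.52 = 5990 mg

5990 mg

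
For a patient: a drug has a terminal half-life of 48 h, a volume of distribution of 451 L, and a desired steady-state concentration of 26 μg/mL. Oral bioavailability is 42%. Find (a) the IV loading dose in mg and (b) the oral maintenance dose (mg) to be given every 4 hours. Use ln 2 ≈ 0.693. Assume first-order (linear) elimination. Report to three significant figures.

(a) 11700 mg; (b) 1610 mg

LD = Vd × C = 451.0 × 26 = 11730 mg
CL = 0.693 × Vd / t½ = 0.693 × 451.0 / 48 = 6.511 L/h
D = CL × Css × τ / F = 6.511 × 26 × 4 / 0.42 = 1612 mg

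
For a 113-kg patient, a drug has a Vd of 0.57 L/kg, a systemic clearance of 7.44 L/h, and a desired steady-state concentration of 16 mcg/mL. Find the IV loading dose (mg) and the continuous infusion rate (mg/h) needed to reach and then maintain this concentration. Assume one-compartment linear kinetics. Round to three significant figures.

Vd = 0.57 L/kg × 113 kg = 64.41 L
LD = Vd · C_target = 64.41 × 16 = 1031 mg
Infusion rate = 7.440 L/h × 16 mg/L = 119.0 mg/h

(a) 1030 mg; (b) 119 mg/h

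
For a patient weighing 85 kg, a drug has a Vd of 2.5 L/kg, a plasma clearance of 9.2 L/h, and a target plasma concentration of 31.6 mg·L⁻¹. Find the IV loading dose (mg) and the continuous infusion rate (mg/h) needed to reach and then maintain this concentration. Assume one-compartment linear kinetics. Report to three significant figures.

Vd = 2.5 L/kg × 85 kg = 212.5 L
Loading: fill Vd to C_target → 212.5 L × 31.6 mg/L = 6715 mg
Maintenance: replace elimination → rate = CL × Css = 9.200 × 31.6 = 290.7 mg/h

(a) 6720 mg; (b) 291 mg/h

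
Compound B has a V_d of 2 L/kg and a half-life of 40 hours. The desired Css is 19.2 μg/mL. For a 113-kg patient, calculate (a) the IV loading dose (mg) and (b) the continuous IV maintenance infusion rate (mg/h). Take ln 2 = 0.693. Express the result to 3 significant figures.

Vd = 2 L/kg × 113 kg = 226.0 L
LD = Vd × C = 226.0 × 19.2 = 4339 mg
CL = 0.693 × Vd / t½ = 0.693 × 226.0 / 40 = 3.915 L/h
Infusion rate = CL × Css = 3.915 × 19.2 = 75.17 mg/h

(a) 4340 mg; (b) 75.2 mg/h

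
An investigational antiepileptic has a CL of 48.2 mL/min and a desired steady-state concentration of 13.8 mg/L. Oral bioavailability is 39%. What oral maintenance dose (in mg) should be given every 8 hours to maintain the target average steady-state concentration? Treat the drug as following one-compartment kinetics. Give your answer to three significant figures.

819 mg

CL = 48.2 mL/min = 48.2 × 0.06 = 2.892 L/h
D = CL × Css × τ / F = 2.892 × 13.8 × 8 / 0.39 = 818.7 mg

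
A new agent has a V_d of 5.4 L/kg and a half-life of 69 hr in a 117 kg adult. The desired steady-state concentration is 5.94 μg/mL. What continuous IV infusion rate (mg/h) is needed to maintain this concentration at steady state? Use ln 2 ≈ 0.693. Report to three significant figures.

37.7 mg/h

Total Vd = 5.4 × 117 = 631.8 L
CL = 0.693 × Vd / t½ = 0.693 × 631.8 / 69 = 6.345 L/h
Infusion rate = CL × Css = 6.345 × 5.94 = 37.69 mg/h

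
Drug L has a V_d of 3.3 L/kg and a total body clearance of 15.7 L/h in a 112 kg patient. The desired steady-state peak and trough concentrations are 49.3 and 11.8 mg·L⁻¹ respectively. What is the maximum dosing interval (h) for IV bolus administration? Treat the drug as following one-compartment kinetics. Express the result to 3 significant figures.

Total Vd = 3.3 × 112 = 369.6 L
k = CL / Vd = 15.70 / 369.6 = 0.04248 h⁻¹
Between IV bolus doses, concentration decays as C = C₀·e^(−kτ), so C_peak/C_trough = e^(kτ).
τ_max = ln(C_peak/C_trough) / k = ln(49.3/11.8) / 0.04248 = 1.430 / 0.04248 = 33.66 h

33.7 h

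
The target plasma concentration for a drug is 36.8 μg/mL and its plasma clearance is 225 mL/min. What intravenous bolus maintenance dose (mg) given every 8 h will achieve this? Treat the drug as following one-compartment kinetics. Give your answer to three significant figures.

Convert clearance: 225 mL/min × 60 min/h ÷ 1000 mL/L = 13.50 L/h
At steady state, dose per interval replaces the amount cleared in that interval: D/τ = CL·Css.
D = CL × Css × τ = 13.50 × 36.8 × 8 = 3974 mg

3970 mg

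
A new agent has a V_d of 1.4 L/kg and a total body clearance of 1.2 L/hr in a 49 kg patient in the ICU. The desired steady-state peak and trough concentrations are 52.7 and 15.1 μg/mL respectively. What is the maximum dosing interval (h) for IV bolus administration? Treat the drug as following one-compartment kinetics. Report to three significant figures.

71.5 h

Total Vd = 1.4 × 49 = 68.60 L
k = CL / Vd = 1.200 / 68.60 = 0.01749 h⁻¹
Between IV bolus doses, concentration decays as C = C₀·e^(−kτ), so C_peak/C_trough = e^(kτ).
τ_max = ln(C_peak/C_trough) / k = ln(52.7/15.1) / 0.01749 = 1.250 / 0.01749 = 71.47 h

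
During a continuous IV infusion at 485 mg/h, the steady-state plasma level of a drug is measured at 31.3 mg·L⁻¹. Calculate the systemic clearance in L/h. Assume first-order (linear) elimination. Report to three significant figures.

15.5 L/h

At steady state, infusion rate = CL × Css, so CL = rate / Css.
CL = 485 / 31.3 = 15.50 L/h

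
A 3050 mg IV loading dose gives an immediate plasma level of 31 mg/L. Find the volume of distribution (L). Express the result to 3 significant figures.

Immediately after an IV bolus, C₀ = Dose / Vd, so Vd = Dose / C₀.
Vd = 3050 / 31 = 98.39 L

98.4 L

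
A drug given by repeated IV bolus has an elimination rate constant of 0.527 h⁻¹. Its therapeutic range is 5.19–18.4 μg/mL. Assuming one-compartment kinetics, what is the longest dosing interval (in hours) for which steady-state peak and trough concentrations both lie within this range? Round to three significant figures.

Between IV bolus doses, concentration decays as C = C₀·e^(−kτ), so C_peak/C_trough = e^(kτ).
τ_max = ln(C_peak/C_trough) / k = ln(18.4/5.19) / 0.5270 = 1.266 / 0.5270 = 2.402 h

2.40 h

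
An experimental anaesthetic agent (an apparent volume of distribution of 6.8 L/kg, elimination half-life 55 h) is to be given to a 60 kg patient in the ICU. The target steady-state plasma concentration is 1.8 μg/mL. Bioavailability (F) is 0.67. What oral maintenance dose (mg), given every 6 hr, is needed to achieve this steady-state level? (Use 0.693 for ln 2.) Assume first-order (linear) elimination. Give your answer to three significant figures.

Total Vd = 6.8 × 60 = 408.0 L
CL = 0.693 × Vd / t½ = 0.693 × 408.0 / 55 = 5.141 L/h
D = CL × Css × τ / F = 5.141 × 1.8 × 6 / 0.67 = 82.87 mg

82.9 mg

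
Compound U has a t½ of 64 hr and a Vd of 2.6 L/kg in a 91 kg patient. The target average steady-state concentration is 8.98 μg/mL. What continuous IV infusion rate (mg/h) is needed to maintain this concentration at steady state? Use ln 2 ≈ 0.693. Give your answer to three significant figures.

Vd(total) = 91 kg × 2.6 L/kg = 236.6 L
CL = ln 2 · Vd / t½ = 0.693 × 236.6 / 64 = 2.562 L/h
Infusion rate = CL × Css = 2.562 × 8.98 = 23.01 mg/h

23.0 mg/h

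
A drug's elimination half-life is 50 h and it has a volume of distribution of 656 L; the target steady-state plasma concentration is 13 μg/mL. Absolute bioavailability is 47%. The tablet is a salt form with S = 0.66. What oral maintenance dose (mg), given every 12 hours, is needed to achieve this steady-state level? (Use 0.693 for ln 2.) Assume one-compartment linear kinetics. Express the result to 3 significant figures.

k = 0.693/50 = 0.01386 h⁻¹, so CL = k·Vd = 0.01386 × 656.0 = 9.092 L/h
D = CL × Css × τ / F / S = 9.092 × 13 × 12 / 0.47 / 0.66 = 4572 mg

4570 mg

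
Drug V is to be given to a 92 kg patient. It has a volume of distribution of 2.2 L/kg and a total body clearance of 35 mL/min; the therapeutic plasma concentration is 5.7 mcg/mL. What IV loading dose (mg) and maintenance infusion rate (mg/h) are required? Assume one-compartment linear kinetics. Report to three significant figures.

Vd = 2.2 L/kg × 92 kg = 202.4 L
LD = Vd · C_target = 202.4 × 5.7 = 1154 mg
Convert clearance: 35 mL/min × 60 min/h ÷ 1000 mL/L = 2.100 L/h
Infusion rate = 2.100 L/h × 5.7 mg/L = 11.97 mg/h

(a) 1150 mg; (b) 12.0 mg/h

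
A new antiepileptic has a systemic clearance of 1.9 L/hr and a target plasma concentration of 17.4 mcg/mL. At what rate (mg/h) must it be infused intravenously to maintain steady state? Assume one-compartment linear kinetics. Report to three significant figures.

33.1 mg/h

At steady state, infusion rate equals elimination rate: rate in = CL × Css.
Rate = CL × Css = 1.900 × 17.4 = 33.06 mg/h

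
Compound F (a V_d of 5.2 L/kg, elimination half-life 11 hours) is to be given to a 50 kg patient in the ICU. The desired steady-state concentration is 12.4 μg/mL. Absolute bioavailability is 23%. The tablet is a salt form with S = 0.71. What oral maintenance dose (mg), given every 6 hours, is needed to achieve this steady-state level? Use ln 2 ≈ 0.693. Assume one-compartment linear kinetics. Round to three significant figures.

7460 mg

Total Vd = 5.2 × 50 = 260.0 L
k = 0.693/11 = 0.06300 h⁻¹, so CL = k·Vd = 0.06300 × 260.0 = 16.38 L/h
D = CL × Css × τ / F / S = 16.38 × 12.4 × 6 / 0.23 / 0.71 = 7463 mg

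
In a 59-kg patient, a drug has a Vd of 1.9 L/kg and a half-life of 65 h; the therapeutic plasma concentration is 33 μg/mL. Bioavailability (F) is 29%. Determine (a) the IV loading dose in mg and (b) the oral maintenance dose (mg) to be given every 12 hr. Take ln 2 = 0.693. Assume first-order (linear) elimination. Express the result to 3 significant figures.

(a) 3700 mg; (b) 1630 mg

Vd = 1.9 L/kg × 59 kg = 112.1 L
LD = Vd × C = 112.1 × 33 = 3699 mg
CL = 0.693 × Vd / t½ = 0.693 × 112.1 / 65 = 1.195 L/h
D = CL × Css × τ / F = 1.195 × 33 × 12 / 0.29 = 1632 mg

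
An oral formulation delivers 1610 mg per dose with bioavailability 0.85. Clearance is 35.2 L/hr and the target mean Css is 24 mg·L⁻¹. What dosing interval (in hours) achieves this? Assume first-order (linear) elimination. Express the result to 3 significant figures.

F·D/τ = CL·Css → τ = F·D / (CL·Css).
τ = 0.85 × 1610 / (35.2 × 24) = 1.620 h

1.62 h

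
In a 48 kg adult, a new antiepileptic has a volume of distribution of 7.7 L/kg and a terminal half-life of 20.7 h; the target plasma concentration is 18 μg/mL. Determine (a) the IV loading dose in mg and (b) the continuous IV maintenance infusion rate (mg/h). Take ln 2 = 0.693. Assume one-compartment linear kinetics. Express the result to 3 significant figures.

(a) 6650 mg; (b) 223 mg/h

Vd = 7.7 L/kg × 48 kg = 369.6 L
LD = Vd × C = 369.6 × 18 = 6653 mg
CL = 0.693 × Vd / t½ = 0.693 × 369.6 / 20.7 = 12.37 L/h
Infusion rate = CL × Css = 12.37 × 18 = 222.7 mg/h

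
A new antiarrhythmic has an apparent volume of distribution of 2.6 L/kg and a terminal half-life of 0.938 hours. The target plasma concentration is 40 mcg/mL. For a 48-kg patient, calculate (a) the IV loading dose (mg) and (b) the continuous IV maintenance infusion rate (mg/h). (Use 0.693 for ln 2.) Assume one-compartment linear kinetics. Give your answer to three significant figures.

Vd(total) = 48 kg × 2.6 L/kg = 124.8 L
LD = Vd × C = 124.8 × 40 = 4992 mg
CL = 0.693 × Vd / t½ = 0.693 × 124.8 / 0.938 = 92.20 L/h
Infusion rate = CL × Css = 92.20 × 40 = 3688 mg/h

(a) 4990 mg; (b) 3690 mg/h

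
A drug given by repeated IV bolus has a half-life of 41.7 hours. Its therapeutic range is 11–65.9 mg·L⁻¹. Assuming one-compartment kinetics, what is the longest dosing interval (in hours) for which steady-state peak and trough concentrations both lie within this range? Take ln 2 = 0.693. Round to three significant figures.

108 h

k = 0.693 / t½ = 0.693 / 41.7 = 0.01662 h⁻¹
Between IV bolus doses, concentration decays as C = C₀·e^(−kτ), so C_peak/C_trough = e^(kτ).
τ_max = ln(C_peak/C_trough) / k = ln(65.9/11) / 0.01662 = 1.790 / 0.01662 = 107.7 h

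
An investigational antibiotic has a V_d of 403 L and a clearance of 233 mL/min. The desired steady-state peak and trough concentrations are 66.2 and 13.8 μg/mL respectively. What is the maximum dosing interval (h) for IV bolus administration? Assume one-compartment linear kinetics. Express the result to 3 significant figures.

45.2 h

CL = 233 mL/min × 60/1000 = 13.98 L/h
k = CL / Vd = 13.98 / 403.0 = 0.03469 h⁻¹
Between IV bolus doses, concentration decays as C = C₀·e^(−kτ), so C_peak/C_trough = e^(kτ).
τ_max = ln(C_peak/C_trough) / k = ln(66.2/13.8) / 0.03469 = 1.568 / 0.03469 = 45.20 h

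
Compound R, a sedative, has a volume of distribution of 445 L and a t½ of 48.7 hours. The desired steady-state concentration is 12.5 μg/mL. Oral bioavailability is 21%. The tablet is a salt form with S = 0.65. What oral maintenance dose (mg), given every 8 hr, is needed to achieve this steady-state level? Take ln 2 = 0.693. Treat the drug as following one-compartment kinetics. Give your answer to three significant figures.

CL = 0.693 × Vd / t½ = 0.693 × 445.0 / 48.7 = 6.332 L/h
D = CL × Css × τ / F / S = 6.332 × 12.5 × 8 / 0.21 / 0.65 = 4639 mg

4640 mg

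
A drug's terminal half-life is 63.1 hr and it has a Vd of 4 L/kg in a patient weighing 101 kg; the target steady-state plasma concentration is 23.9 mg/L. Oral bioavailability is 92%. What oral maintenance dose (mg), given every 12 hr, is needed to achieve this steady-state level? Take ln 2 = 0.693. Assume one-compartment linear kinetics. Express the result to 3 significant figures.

Vd = 4 L/kg × 101 kg = 404.0 L
CL = 0.693 × Vd / t½ = 0.693 × 404.0 / 63.1 = 4.437 L/h
D = CL × Css × τ / F = 4.437 × 23.9 × 12 / 0.92 = 1383 mg

1380 mg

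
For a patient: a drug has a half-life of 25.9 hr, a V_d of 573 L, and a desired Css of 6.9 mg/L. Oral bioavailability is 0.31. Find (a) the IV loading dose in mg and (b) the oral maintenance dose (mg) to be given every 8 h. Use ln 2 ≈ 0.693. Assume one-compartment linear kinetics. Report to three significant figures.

LD = Vd × C = 573.0 × 6.9 = 3954 mg
CL = 0.693 × Vd / t½ = 0.693 × 573.0 / 25.9 = 15.33 L/h
D = CL × Css × τ / F = 15.33 × 6.9 × 8 / 0.31 = 2730 mg

(a) 3950 mg; (b) 2730 mg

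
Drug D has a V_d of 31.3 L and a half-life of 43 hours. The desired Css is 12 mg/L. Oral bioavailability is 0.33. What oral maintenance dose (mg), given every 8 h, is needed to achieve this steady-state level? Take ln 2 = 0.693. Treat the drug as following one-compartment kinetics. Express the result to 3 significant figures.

147 mg

CL = ln 2 · Vd / t½ = 0.693 × 31.30 / 43 = 0.5044 L/h
D = CL × Css × τ / F = 0.5044 × 12 × 8 / 0.33 = 146.7 mg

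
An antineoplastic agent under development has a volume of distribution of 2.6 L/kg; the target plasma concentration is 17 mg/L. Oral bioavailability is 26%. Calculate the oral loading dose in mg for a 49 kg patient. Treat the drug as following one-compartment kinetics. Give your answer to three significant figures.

8330 mg

Total Vd = 2.6 × 49 = 127.4 L
LD = Vd × C / F = 127.4 × 17.00 / 0.26 = 8330 mg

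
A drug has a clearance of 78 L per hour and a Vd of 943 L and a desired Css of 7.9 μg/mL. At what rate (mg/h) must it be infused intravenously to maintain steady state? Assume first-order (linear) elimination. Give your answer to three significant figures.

616 mg/h

Vd does not affect the maintenance rate; only clearance governs steady-state input.
Rate = CL × Css = 78.00 × 7.9 = 616.2 mg/h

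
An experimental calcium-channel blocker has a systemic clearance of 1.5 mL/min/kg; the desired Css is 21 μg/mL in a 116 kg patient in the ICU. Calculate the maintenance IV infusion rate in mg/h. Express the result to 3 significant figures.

219 mg/h

CL = 1.5 mL/min/kg × 116 kg = 174.0 mL/min = 174.0 × 60/1000 = 10.44 L/h
At steady state, infusion rate equals elimination rate: rate in = CL × Css.
R₀ = 10.44 × 21 = 219.2 mg/h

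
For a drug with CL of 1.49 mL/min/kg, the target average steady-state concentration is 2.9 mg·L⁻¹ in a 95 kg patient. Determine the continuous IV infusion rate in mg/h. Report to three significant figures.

24.6 mg/h

CL = 1.49 mL/min/kg × 95 kg = 141.6 mL/min = 141.6 × 60/1000 = 8.496 L/h
Infusion rate = CL · Css = 8.496 L/h × 2.9 mg/L = 24.64 mg/h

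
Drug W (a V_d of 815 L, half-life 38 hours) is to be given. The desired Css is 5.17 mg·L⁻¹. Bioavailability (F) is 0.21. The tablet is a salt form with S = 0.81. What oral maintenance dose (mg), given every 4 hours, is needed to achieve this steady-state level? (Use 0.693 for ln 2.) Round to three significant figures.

1810 mg

k = 0.693/38 = 0.01824 h⁻¹, so CL = k·Vd = 0.01824 × 815.0 = 14.87 L/h
D = CL × Css × τ / F / S = 14.87 × 5.17 × 4 / 0.21 / 0.81 = 1808 mg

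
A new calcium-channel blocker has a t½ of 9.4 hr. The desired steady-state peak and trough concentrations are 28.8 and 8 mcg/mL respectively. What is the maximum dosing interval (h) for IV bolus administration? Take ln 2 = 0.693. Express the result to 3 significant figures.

k = 0.693 / t½ = 0.693 / 9.4 = 0.07372 h⁻¹
Between IV bolus doses, concentration decays as C = C₀·e^(−kτ), so C_peak/C_trough = e^(kτ).
τ_max = ln(C_peak/C_trough) / k = ln(28.8/8) / 0.07372 = 1.281 / 0.07372 = 17.38 h

17.4 h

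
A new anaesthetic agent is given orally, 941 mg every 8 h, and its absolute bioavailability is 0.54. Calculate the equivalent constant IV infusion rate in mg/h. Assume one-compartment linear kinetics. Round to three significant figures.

63.5 mg/h

Equivalent systemic input: infusion rate = F·D/τ.
Rate = 0.54 × 941 / 8 = 63.52 mg/h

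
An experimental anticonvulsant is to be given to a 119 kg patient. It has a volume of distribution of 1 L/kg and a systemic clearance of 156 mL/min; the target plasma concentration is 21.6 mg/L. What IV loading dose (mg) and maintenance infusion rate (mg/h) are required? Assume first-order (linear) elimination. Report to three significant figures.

(a) 2570 mg; (b) 202 mg/h

Total Vd = 1 × 119 = 119.0 L
Loading dose = Vd × C = 119.0 × 21.6 = 2570 mg
Convert clearance: 156 mL/min × 60 min/h ÷ 1000 mL/L = 9.360 L/h
Maintenance infusion rate = CL × Css = 9.360 × 21.6 = 202.2 mg/h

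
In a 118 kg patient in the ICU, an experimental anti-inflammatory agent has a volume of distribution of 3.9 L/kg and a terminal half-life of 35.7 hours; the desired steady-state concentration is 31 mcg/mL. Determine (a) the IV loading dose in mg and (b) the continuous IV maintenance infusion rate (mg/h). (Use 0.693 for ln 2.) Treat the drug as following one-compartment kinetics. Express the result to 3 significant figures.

(a) 14300 mg; (b) 277 mg/h

Vd = 3.9 L/kg × 118 kg = 460.2 L
LD = Vd × C = 460.2 × 31 = 14270 mg
CL = 0.693 × Vd / t½ = 0.693 × 460.2 / 35.7 = 8.933 L/h
Infusion rate = CL × Css = 8.933 × 31 = 276.9 mg/h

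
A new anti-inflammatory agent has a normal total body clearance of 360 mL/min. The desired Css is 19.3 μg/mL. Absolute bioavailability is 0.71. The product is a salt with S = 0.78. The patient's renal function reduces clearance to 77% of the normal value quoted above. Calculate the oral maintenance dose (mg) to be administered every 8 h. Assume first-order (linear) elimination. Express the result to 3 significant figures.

Convert clearance: 360 mL/min × 60 min/h ÷ 1000 mL/L = 21.60 L/h
Patient clearance = 0.77 × 21.60 = 16.63 L/h
D = CL × Css × τ / F / S = 16.63 × 19.3 × 8 / 0.71 / 0.78 = 4636 mg

4640 mg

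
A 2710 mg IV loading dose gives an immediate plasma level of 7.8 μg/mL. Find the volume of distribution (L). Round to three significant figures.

Immediately after an IV bolus, C₀ = Dose / Vd, so Vd = Dose / C₀.
Vd = 2710 / 7.8 = 347.4 L

347 L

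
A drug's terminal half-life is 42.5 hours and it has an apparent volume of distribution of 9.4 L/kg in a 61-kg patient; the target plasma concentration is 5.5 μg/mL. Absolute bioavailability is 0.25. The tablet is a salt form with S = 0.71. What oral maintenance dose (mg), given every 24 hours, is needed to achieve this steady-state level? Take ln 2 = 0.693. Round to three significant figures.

Vd = 9.4 L/kg × 61 kg = 573.4 L
CL = ln 2 · Vd / t½ = 0.693 × 573.4 / 42.5 = 9.350 L/h
D = CL × Css × τ / F / S = 9.350 × 5.5 × 24 / 0.25 / 0.71 = 6953 mg

6950 mg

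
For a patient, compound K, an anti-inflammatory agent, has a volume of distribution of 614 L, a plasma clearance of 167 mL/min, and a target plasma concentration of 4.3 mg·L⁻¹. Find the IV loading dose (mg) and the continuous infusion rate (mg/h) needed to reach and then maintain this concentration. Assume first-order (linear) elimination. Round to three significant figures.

Loading: fill Vd to C_target → 614.0 L × 4.3 mg/L = 2640 mg
CL = 167 mL/min × 60/1000 = 10.02 L/h
Maintenance: replace elimination → rate = CL × Css = 10.02 × 4.3 = 43.09 mg/h

(a) 2640 mg; (b) 43.1 mg/h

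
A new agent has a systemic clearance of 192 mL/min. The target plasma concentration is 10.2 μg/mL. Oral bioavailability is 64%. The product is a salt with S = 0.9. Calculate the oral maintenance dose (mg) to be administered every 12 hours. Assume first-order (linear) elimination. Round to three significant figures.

Convert clearance: 192 mL/min × 60 min/h ÷ 1000 mL/L = 11.52 L/h
D = CL × Css × τ / F / S = 11.52 × 10.2 × 12 / 0.64 / 0.9 = 2448 mg

2450 mg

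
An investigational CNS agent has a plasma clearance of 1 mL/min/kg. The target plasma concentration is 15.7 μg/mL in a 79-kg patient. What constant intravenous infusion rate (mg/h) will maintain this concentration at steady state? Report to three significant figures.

74.4 mg/h

CL = 1 mL/min/kg × 79 kg = 79.00 mL/min = 79.00 × 60/1000 = 4.740 L/h
At steady state, infusion rate equals elimination rate: rate in = CL × Css.
R₀ = 4.740 × 15.7 = 74.42 mg/h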